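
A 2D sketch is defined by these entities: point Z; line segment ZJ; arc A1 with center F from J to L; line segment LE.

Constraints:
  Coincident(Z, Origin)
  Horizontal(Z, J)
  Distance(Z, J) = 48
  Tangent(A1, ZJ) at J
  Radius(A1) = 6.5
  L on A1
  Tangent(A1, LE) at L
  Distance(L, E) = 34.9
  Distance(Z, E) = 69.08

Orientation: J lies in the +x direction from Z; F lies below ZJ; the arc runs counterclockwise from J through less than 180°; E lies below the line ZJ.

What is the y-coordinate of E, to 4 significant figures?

-41.21

Z is at the origin; Z and J share the same y with |ZJ| = 48.0 and J on the +x side, so J = (48.00, 0.000). Since A1 is tangent to ZJ there, FJ ⟂ ZJ, so F = J + (0, -6.5) = (48.00, -6.500). Since FL ⟂ LE (tangency), |FE| = √(6.5² + 34.9²) = 35.50 regardless of where L sits on A1. So E lies on both circle(Z, 69.08) and circle(F, 35.50); the below-ZJ intersection is E = (55.44, -41.21). L is the foot of the tangent from E: L = (42.00, -9.003).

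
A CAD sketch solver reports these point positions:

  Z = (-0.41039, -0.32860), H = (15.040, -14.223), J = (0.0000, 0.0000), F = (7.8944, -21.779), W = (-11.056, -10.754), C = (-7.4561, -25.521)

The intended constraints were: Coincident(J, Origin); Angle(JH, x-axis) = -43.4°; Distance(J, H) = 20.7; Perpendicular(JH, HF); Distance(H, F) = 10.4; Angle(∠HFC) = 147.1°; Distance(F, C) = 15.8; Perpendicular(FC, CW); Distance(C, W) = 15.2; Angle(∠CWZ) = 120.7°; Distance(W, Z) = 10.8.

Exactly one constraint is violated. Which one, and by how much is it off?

Distance(W, Z) = 10.8 — off by 4.10.

J = (0.00, 0.00) ✓; JH at -43.40° ✓; |JH| = 20.70 ✓; ∠(JH, HF) = 90.00° ✓; |HF| = 10.40 ✓; ∠HFC = 147.1° ✓; |FC| = 15.80 ✓; ∠(FC, CW) = 90.00° ✓; |CW| = 15.20 ✓; ∠CWZ = 120.7° ✓; |WZ| = 14.90 ✗.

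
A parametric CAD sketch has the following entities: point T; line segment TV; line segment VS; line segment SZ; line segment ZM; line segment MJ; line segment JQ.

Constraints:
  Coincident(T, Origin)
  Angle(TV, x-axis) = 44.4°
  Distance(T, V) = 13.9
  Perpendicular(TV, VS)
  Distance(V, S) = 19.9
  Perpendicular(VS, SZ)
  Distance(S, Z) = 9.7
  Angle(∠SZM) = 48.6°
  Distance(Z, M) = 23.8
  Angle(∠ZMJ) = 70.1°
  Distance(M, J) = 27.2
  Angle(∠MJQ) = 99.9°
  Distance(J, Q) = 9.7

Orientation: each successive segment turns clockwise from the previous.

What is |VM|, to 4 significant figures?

6.377

VS ⟂ SZ, so SZ runs at -135.6°; with |SZ| = 9.7, Z = (16.92, -11.28). ∠SZM = 48.6° gives ZM at 93.00° from the x-axis; with |ZM| = 23.8, M = (15.68, 12.49). Then |VM| = |M − V| = 6.377.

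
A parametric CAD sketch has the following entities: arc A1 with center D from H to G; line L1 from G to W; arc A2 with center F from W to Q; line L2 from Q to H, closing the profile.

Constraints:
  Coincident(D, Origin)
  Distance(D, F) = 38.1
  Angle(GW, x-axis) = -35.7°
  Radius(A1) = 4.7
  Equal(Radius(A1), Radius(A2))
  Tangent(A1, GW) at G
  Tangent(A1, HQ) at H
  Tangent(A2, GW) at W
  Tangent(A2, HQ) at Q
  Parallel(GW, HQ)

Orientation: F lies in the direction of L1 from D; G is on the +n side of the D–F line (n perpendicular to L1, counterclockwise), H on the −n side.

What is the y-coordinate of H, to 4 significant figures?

-3.817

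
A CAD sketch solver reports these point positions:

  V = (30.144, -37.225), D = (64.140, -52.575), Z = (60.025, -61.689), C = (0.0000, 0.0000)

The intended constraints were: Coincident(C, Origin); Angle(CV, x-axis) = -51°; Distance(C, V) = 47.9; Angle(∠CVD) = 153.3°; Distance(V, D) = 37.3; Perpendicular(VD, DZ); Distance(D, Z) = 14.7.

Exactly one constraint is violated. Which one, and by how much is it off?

Distance(D, Z) = 14.7 — off by 4.70.

C = (0.00, 0.00) ✓; CV at -51.00° ✓; |CV| = 47.90 ✓; ∠CVD = 153.3° ✓; |VD| = 37.30 ✓; ∠(VD, DZ) = 90.00° ✓; |DZ| = 10.00 ✗.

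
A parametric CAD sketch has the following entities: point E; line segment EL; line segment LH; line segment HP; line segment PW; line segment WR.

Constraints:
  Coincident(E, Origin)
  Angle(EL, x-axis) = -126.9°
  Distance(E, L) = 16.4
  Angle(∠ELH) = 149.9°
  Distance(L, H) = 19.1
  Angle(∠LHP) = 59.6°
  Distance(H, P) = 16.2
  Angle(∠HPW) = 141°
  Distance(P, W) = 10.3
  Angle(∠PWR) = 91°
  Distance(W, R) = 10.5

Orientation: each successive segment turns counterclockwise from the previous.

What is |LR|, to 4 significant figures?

8.256

E is at the origin; EL runs at -126.9° with length 16.4, so L = (-9.847, -13.11). ∠ELH = 149.9° gives LH at -96.80° from the x-axis; with |LH| = 19.1, H = (-12.11, -32.08). ∠LHP = 59.6° gives HP at 23.60° from the x-axis; with |HP| = 16.2, P = (2.737, -25.59). ∠HPW = 141.0° gives PW at 62.60° from the x-axis; with |PW| = 10.3, W = (7.477, -16.45). ∠PWR = 91.0° gives WR at 151.6° from the x-axis; with |WR| = 10.5, R = (-1.760, -11.46). Then |LR| = |R − L| = 8.256.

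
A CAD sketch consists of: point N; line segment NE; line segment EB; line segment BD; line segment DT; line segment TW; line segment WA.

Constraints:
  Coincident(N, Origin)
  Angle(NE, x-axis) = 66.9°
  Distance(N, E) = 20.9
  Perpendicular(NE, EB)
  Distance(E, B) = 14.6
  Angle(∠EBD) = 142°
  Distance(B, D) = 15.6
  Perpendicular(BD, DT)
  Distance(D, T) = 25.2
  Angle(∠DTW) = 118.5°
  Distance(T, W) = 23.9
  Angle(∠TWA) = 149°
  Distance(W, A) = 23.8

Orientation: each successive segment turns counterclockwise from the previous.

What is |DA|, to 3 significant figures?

57.2

∠DTW = 118.5° gives TW at -13.6° from the x-axis; with |TW| = 23.9, W = (9.40, -9.03). ∠TWA = 149.0° gives WA at 17.4° from the x-axis; with |WA| = 23.8, A = (32.1, -1.91). Then |DA| = |A − D| = 57.2.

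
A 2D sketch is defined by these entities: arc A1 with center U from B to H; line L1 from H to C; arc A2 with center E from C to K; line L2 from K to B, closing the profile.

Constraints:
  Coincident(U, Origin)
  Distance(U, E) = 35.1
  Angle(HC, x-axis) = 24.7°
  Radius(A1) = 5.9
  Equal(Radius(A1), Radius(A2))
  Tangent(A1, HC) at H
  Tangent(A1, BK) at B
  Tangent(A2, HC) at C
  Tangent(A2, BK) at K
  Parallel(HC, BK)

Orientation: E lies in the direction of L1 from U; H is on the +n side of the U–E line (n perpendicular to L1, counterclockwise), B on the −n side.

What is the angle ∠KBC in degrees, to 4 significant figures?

18.58°

The slot axis is L1's direction at 24.7°, so u = (cos 24.7°, sin 24.7°) = (0.9085, 0.4179) and n = (−sin 24.7°, cos 24.7°) = (-0.4179, 0.9085). U is at the origin and E lies 35.1 along u from U, so E = 35.1·u = (31.89, 14.67). Tangency of A1 to both parallel lines with radius 5.9 puts H and B at U ± 5.9·n: H = (-2.465, 5.360), B = (2.465, -5.360). Equal radii place C and K the same way about E: C = E + 5.9·n = (29.42, 20.03), K = E − 5.9·n = (34.35, 9.307). Then cos ∠KBC = BK·BC / (|BK||BC|), giving 18.58°.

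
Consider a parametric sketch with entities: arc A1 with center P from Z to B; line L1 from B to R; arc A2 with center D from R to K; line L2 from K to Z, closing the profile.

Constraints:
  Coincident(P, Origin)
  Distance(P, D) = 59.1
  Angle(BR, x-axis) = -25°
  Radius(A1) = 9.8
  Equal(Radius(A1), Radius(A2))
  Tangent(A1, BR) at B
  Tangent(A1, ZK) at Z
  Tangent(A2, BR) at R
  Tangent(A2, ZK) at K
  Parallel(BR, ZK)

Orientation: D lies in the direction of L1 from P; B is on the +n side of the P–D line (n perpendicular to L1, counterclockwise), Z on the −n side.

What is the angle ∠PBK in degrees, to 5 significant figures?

71.652°

The slot axis is L1's direction at -25.0°, so u = (cos -25.0°, sin -25.0°) = (0.90631, -0.42262) and n = (−sin -25.0°, cos -25.0°) = (0.42262, 0.90631). P is at the origin and D lies 59.1 along u from P, so D = 59.1·u = (53.563, -24.977). Tangency of A1 to both parallel lines with radius 9.8 puts B and Z at P ± 9.8·n: B = (4.1417, 8.8818), Z = (-4.1417, -8.8818). Equal radii place R and K the same way about D: R = D + 9.8·n = (57.704, -16.095), K = D − 9.8·n = (49.421, -33.859). Then cos ∠PBK = BP·BK / (|BP||BK|), giving 71.652°.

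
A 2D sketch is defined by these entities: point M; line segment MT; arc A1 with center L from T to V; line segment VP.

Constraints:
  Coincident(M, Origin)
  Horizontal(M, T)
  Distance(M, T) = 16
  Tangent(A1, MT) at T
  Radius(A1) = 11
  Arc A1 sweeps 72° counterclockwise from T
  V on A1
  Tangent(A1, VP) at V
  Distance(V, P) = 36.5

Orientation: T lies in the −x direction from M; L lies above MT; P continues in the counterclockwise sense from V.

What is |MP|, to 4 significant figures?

42.70

M is at the origin; M and T share the same y with |MT| = 16.0 and T on the −x side, so T = (-16.00, 0.000). Tangency of A1 to MT means the radius LT is perpendicular to MT, so L = T + (0, 11) = (-16.00, 11.00). On A1, T sits at bearing -90° from L; a 72° counterclockwise sweep puts V at bearing -18°, so V = L + 11.0·(cos -18°, sin -18°) = (-5.538, 7.601). The tangent condition forces LV to be normal to VP, so VP runs along (−sin -18°, cos -18°); with |VP| = 36.5, P = (5.741, 42.31). Then |MP| = |P − M| = 42.70.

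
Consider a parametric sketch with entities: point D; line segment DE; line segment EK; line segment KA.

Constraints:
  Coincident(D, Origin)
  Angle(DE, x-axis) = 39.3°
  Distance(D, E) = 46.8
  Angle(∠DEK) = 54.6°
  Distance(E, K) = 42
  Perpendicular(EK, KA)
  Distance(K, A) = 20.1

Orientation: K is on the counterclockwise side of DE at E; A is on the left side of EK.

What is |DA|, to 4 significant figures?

23.40

∠DEK = 54.6°, so EK runs at 39.3° + (180° − 54.6°) = 164.7° from the x-axis; with |EK| = 42.0, K = E + 42.0·(cos 164.7°, sin 164.7°) = (-4.296, 40.72). The perpendicularity gives KA at right angles to EK; with |KA| = 20.1 on the left of EK, A = K + 20.1·(-0.2639, -0.9646) = (-9.600, 21.34). Then |DA| = |A − D| = 23.40.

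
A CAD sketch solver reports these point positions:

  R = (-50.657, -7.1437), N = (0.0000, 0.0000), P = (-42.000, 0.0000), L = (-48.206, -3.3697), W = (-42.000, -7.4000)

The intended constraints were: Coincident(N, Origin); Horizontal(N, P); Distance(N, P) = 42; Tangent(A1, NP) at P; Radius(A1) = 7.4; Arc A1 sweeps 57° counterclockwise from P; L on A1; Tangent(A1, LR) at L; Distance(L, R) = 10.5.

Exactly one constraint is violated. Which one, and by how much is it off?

Distance(L, R) = 10.5 — off by 6.00.

N = (0.00, 0.00) ✓; N.y = 0.00, P.y = 0.00 ✓; |NP| = 42.00 ✓; ∠(WP, PN) = 90.00° ✓; |WP| = 7.400 ✓; bearing(W→L) − bearing(W→P) = 57.00° ✓; |WL| = 7.400 ✓; ∠(WL, LR) = 90.00° ✓; |LR| = 4.500 ✗.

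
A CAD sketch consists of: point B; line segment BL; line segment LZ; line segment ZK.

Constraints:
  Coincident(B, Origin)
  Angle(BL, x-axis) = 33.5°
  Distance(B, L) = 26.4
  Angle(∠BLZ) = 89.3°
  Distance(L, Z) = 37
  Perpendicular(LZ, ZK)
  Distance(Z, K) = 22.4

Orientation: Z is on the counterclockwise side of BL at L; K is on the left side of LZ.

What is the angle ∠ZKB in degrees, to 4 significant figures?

96.22°

B is at the origin; BL runs at 33.5° with length 26.4, so L = 26.4·(cos 33.5°, sin 33.5°) = (22.01, 14.57). ∠BLZ = 89.3°, so LZ runs at 33.5° + (180° − 89.3°) = 124.2° from the x-axis; with |LZ| = 37.0, Z = L + 37.0·(cos 124.2°, sin 124.2°) = (1.218, 45.17). LZ is perpendicular to ZK; with |ZK| = 22.4 on the left of LZ, K = Z + 22.4·(-0.8271, -0.5621) = (-17.31, 32.58). Then cos ∠ZKB = KZ·KB / (|KZ||KB|), giving 96.22°.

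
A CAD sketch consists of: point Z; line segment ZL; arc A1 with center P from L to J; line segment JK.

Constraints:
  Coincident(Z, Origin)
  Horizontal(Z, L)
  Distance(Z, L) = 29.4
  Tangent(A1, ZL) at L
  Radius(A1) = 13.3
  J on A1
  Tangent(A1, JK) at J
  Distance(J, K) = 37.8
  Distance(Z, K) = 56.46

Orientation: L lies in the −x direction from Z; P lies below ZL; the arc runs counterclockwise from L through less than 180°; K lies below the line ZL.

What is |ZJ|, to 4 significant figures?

45.49

Z is at the origin; ZL is horizontal with |ZL| = 29.4 and L on the −x side, so L = (-29.40, 0.000). Tangency of A1 to ZL means the radius PL is perpendicular to ZL, so P = L + (0, -13.3) = (-29.40, -13.30). Since PJ ⟂ JK (tangency), |PK| = √(13.3² + 37.8²) = 40.07 regardless of where J sits on A1. So K lies on both circle(Z, 56.46) and circle(P, 40.07); the below-ZL intersection is K = (-20.88, -52.46). J is the foot of the tangent from K: J = (-40.72, -20.28).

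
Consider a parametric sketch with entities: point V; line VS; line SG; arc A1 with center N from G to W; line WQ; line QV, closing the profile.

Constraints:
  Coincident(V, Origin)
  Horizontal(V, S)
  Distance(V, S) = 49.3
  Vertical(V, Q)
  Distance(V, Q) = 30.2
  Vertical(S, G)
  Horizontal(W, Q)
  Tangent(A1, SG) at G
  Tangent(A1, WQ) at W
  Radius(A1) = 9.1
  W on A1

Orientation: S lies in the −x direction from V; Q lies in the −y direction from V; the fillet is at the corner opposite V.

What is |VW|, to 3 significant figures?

50.3

V is at the origin; VS is horizontal with |VS| = 49.3 and S on the −x side, so S = (-49.3, 0.00). V and Q share the same x with |VQ| = 30.2 and Q on the −y side, so Q = (0.00, -30.2). The virtual corner opposite V is at (-49.3, -30.2). Since A1 is tangent to SG there, NG ⟂ SG and the tangent condition forces NW to be normal to WQ, with radius 9.1, so the center N sits 9.1 in from both sides at N = (-40.2, -21.1). That places the tangent points at G = (-49.3, -21.1) on SG and W = (-40.2, -30.2) on WQ. Then |VW| = |W − V| = 50.3.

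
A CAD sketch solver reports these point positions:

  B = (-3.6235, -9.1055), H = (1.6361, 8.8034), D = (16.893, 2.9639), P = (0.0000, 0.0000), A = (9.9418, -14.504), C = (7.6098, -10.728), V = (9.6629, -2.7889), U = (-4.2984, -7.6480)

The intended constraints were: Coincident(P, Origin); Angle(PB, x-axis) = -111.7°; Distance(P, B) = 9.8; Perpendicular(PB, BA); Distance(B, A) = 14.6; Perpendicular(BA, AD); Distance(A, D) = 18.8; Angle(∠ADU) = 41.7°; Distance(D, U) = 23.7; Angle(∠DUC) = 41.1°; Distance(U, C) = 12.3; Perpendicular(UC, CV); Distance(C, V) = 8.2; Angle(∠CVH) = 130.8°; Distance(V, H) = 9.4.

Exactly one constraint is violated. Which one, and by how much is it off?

Distance(V, H) = 9.4 — off by 4.70.

P = (0.00, 0.00) ✓; PB at -111.7° ✓; |PB| = 9.800 ✓; ∠(PB, BA) = 90.00° ✓; |BA| = 14.60 ✓; ∠(BA, AD) = 90.00° ✓; |AD| = 18.80 ✓; ∠ADU = 41.70° ✓; |DU| = 23.70 ✓; ∠DUC = 41.10° ✓; |UC| = 12.30 ✓; ∠(UC, CV) = 90.00° ✓; |CV| = 8.200 ✓; ∠CVH = 130.8° ✓; |VH| = 14.10 ✗.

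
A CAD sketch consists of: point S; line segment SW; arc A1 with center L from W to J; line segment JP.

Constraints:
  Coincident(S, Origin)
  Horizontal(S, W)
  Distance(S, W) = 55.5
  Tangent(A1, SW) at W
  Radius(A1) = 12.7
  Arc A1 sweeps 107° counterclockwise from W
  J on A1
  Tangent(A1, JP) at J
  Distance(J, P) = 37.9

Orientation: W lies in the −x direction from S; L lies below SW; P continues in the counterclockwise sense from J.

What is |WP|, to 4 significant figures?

52.67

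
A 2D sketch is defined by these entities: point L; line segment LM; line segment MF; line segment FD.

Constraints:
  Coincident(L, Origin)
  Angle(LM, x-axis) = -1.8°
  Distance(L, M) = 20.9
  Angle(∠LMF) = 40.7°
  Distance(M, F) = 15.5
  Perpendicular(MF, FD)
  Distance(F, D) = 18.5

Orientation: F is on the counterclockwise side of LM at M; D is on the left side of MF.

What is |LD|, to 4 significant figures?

4.883

L is at the origin; LM runs at -1.8° with length 20.9, so M = 20.9·(cos -1.8°, sin -1.8°) = (20.89, -0.6565). ∠LMF = 40.7°, so MF runs at -1.8° + (180° − 40.7°) = 137.5° from the x-axis; with |MF| = 15.5, F = M + 15.5·(cos 137.5°, sin 137.5°) = (9.462, 9.815). MF ⟂ FD; with |FD| = 18.5 on the left of MF, D = F + 18.5·(-0.6756, -0.7373) = (-3.037, -3.824). Then |LD| = |D − L| = 4.883.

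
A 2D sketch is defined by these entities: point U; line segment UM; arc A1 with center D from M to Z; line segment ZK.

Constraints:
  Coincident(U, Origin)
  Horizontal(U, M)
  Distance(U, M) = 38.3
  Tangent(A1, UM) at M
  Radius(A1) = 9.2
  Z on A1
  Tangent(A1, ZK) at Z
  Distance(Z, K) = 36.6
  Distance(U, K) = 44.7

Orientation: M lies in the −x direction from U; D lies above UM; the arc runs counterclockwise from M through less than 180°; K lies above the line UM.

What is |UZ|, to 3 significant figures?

30.2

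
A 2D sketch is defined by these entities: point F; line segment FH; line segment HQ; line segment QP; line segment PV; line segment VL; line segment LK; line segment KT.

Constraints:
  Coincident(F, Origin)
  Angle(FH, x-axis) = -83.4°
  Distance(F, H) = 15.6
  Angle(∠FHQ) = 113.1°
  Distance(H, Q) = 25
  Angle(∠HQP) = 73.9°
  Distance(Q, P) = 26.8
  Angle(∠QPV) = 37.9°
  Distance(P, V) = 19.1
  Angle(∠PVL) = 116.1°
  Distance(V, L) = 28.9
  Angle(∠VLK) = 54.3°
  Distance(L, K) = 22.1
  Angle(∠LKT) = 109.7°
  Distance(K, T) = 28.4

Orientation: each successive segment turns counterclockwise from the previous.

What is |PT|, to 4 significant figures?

7.605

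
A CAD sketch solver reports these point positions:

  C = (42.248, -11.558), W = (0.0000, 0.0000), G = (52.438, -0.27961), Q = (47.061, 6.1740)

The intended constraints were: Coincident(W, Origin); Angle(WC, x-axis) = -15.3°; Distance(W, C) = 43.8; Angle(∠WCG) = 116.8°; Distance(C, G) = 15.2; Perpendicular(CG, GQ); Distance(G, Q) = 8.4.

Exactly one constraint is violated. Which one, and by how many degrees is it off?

Perpendicular(CG, GQ) — off by 8.10°.

W = (0.00, 0.00) ✓; WC at -15.30° ✓; |WC| = 43.80 ✓; ∠WCG = 116.8° ✓; |CG| = 15.20 ✓; ∠(CG, GQ) = 81.90° ✗; |GQ| = 8.400 ✓.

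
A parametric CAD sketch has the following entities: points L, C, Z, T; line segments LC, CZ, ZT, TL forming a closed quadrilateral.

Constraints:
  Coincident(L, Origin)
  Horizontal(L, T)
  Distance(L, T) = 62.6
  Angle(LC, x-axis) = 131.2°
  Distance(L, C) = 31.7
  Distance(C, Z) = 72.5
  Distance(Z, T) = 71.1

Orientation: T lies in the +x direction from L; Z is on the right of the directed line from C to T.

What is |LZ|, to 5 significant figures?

43.825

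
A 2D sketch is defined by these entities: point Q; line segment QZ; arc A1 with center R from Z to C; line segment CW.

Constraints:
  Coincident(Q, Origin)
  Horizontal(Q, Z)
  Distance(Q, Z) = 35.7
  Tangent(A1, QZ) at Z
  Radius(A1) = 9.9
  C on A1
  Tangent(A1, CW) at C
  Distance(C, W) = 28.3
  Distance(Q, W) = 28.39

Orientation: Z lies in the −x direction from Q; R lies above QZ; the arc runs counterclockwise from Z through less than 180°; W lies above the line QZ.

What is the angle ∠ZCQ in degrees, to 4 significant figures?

145.8°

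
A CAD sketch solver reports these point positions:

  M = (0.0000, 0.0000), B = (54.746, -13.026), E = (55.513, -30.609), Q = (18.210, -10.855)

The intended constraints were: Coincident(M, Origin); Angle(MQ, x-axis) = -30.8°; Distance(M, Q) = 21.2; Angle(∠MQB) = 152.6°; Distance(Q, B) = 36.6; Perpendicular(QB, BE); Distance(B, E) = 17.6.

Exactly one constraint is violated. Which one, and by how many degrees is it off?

Perpendicular(QB, BE) — off by 5.90°.

M = (0.00, 0.00) ✓; MQ at -30.80° ✓; |MQ| = 21.20 ✓; ∠MQB = 152.6° ✓; |QB| = 36.60 ✓; ∠(QB, BE) = 84.10° ✗; |BE| = 17.60 ✓.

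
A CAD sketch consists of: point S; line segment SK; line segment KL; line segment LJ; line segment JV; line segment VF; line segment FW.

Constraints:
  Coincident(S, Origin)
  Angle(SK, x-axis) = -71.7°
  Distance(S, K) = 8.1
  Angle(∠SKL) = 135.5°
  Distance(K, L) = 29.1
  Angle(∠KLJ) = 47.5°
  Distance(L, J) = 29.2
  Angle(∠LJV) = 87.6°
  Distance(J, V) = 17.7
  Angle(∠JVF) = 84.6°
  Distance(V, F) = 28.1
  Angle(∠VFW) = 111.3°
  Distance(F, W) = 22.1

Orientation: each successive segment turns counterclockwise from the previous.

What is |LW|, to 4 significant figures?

8.869

S is at the origin; SK runs at -71.7° with length 8.1, so K = (2.543, -7.690). ∠SKL = 135.5° gives KL at -27.20° from the x-axis; with |KL| = 29.1, L = (28.43, -20.99). ∠KLJ = 47.5° gives LJ at 105.3° from the x-axis; with |LJ| = 29.2, J = (20.72, 7.173). ∠LJV = 87.6° gives JV at -162.3° from the x-axis; with |JV| = 17.7, V = (3.858, 1.792). ∠JVF = 84.6° gives VF at -66.90° from the x-axis; with |VF| = 28.1, F = (14.88, -24.06). ∠VFW = 111.3° gives FW at 1.800° from the x-axis; with |FW| = 22.1, W = (36.97, -23.36). Then |LW| = |W − L| = 8.869.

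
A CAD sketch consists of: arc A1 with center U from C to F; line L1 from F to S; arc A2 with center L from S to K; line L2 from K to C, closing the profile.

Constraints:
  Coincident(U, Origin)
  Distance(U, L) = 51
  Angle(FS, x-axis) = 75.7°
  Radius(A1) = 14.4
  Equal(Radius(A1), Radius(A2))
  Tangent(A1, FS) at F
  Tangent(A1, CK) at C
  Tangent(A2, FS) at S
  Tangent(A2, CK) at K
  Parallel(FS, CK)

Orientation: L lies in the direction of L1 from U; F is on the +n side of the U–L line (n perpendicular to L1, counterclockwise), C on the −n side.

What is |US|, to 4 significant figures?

52.99

Tangency of A1 to both parallel lines with radius 14.4 puts F and C at U ± 14.4·n: F = (-13.95, 3.557), C = (13.95, -3.557). Equal radii place S and K the same way about L: S = L + 14.4·n = (-1.357, 52.98), K = L − 14.4·n = (26.55, 45.86). Then |US| = |S − U| = 52.99.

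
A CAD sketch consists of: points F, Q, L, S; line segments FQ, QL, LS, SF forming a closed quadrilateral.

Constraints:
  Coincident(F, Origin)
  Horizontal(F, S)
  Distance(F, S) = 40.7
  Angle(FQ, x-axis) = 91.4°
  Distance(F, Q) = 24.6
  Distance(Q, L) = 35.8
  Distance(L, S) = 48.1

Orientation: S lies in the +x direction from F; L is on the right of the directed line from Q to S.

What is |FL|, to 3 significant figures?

12.4

Checks: |QL| = 35.80 ✓; |LS| = 48.10 ✓.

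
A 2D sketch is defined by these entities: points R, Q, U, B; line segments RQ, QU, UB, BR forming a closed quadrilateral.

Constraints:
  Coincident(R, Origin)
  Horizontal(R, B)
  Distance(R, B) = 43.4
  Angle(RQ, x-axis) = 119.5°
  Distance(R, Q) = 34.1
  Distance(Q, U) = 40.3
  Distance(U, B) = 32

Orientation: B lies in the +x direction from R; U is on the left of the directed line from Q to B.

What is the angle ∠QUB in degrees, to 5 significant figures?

136.02°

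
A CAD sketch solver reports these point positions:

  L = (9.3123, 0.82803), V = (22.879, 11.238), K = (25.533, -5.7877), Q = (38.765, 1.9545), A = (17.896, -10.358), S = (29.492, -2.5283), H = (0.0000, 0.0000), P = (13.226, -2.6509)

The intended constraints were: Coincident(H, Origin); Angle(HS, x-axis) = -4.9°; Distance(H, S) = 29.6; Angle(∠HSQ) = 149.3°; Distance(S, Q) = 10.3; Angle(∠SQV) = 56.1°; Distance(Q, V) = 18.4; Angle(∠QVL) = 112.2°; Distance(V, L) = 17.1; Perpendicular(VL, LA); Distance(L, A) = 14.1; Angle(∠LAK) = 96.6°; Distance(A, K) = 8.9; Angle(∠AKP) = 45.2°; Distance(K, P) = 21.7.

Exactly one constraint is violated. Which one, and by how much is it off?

Distance(K, P) = 21.7 — off by 9.00.

H = (0.00, 0.00) ✓; HS at -4.900° ✓; |HS| = 29.60 ✓; ∠HSQ = 149.3° ✓; |SQ| = 10.30 ✓; ∠SQV = 56.10° ✓; |QV| = 18.40 ✓; ∠QVL = 112.2° ✓; |VL| = 17.10 ✓; ∠(VL, LA) = 90.00° ✓; |LA| = 14.10 ✓; ∠LAK = 96.60° ✓; |AK| = 8.900 ✓; ∠AKP = 45.20° ✓; |KP| = 12.70 ✗.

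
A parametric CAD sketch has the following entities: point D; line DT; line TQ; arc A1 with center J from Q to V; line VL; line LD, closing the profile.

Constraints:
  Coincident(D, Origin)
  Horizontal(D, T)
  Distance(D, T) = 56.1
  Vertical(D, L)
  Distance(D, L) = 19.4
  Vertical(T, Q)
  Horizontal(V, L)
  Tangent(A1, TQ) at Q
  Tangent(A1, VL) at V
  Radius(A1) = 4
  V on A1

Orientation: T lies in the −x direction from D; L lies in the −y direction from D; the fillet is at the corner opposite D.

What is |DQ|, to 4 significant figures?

58.18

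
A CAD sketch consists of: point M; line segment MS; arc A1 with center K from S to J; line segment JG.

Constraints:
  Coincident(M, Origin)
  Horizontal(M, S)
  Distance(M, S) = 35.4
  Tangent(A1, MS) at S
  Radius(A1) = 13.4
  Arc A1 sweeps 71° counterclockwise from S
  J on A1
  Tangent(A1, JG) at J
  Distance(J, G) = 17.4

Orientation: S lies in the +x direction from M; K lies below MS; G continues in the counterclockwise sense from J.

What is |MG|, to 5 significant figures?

30.675

M is at the origin; M and S share the same y with |MS| = 35.4 and S on the +x side, so S = (35.400, 0.0000). Tangency of A1 to MS means the radius KS is perpendicular to MS, so K = S + (0, -13.4) = (35.400, -13.400). On A1, S sits at bearing 90° from K; a 71° counterclockwise sweep puts J at bearing 161°, so J = K + 13.4·(cos 161°, sin 161°) = (22.730, -9.0374). Since A1 is tangent to JG there, KJ ⟂ JG, so JG runs along (−sin 161°, cos 161°); with |JG| = 17.4, G = (17.065, -25.489). Then |MG| = |G − M| = 30.675.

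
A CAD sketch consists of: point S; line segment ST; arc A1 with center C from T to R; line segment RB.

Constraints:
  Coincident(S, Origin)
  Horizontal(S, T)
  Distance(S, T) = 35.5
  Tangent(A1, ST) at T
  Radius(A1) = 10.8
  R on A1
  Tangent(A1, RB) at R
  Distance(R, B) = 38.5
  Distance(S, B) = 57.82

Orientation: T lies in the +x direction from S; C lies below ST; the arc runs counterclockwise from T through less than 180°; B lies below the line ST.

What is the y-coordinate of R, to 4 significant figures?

-11.90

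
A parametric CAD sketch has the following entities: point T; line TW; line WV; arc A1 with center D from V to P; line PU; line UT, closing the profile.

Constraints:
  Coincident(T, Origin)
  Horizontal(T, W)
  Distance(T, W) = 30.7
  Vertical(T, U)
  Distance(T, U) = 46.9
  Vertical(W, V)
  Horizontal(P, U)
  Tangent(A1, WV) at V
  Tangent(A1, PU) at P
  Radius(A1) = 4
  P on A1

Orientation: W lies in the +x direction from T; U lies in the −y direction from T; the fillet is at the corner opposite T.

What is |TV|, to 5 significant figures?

52.753

T is at the origin; TW is horizontal with |TW| = 30.7 and W on the +x side, so W = (30.700, 0.0000). TU is vertical with |TU| = 46.9 and U on the −y side, so U = (0.0000, -46.900). The virtual corner opposite T is at (30.700, -46.900). The tangent condition forces DV to be normal to WV and the tangent condition forces DP to be normal to PU, with radius 4.0, so the center D sits 4.0 in from both sides at D = (26.700, -42.900). That places the tangent points at V = (30.700, -42.900) on WV and P = (26.700, -46.900) on PU. Then |TV| = |V − T| = 52.753.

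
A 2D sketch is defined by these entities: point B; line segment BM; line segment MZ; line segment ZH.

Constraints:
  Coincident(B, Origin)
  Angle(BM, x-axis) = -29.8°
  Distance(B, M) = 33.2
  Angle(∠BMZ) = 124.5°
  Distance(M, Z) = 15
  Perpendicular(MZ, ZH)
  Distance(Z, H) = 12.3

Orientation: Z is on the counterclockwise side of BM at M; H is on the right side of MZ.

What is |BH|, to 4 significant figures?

52.11

B is at the origin; BM runs at -29.8° with length 33.2, so M = 33.2·(cos -29.8°, sin -29.8°) = (28.81, -16.50). ∠BMZ = 124.5°, so MZ runs at -29.8° + (180° − 124.5°) = 25.70° from the x-axis; with |MZ| = 15.0, Z = M + 15.0·(cos 25.70°, sin 25.70°) = (42.33, -9.995). The perpendicularity gives ZH at right angles to MZ; with |ZH| = 12.3 on the right of MZ, H = Z + 12.3·(0.4337, -0.9011) = (47.66, -21.08). Then |BH| = |H − B| = 52.11.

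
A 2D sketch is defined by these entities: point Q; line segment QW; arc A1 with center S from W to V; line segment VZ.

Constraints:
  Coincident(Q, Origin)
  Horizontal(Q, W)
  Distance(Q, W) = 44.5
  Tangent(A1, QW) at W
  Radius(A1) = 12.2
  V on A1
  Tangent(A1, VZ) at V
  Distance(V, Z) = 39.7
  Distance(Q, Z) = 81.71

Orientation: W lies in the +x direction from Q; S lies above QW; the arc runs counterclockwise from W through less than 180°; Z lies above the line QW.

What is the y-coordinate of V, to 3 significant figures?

9.04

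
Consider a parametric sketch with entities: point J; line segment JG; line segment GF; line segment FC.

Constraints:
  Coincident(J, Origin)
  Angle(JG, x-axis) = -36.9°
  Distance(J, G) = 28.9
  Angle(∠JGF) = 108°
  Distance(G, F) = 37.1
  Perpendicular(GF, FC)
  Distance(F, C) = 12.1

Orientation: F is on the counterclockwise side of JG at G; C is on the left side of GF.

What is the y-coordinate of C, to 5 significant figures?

13.880

∠JGF = 108.0°, so GF runs at -36.9° + (180° − 108.0°) = 35.100° from the x-axis; with |GF| = 37.1, F = G + 37.1·(cos 35.100°, sin 35.100°) = (53.464, 3.9806). The perpendicularity gives FC at right angles to GF; with |FC| = 12.1 on the left of GF, C = F + 12.1·(-0.57501, 0.81815) = (46.507, 13.880). So C.y = 13.880.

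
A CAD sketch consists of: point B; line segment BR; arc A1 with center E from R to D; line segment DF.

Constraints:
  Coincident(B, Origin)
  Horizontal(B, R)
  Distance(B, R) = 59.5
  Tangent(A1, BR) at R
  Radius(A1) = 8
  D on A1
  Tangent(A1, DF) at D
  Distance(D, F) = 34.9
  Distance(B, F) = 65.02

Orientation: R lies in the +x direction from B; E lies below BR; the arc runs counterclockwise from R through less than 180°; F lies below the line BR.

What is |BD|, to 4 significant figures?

52.06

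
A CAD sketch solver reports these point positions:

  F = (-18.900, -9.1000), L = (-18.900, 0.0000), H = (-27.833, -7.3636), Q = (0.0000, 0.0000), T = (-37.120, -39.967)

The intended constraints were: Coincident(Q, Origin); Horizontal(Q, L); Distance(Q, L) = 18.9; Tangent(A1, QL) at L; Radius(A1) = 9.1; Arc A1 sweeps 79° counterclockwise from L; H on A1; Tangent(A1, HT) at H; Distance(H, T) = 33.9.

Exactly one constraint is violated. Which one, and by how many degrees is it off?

Tangent(A1, HT) at H — off by 4.90°.

Q = (0.00, 0.00) ✓; Q.y = 0.00, L.y = 0.00 ✓; |QL| = 18.90 ✓; ∠(FL, LQ) = 90.00° ✓; |FL| = 9.100 ✓; bearing(F→H) − bearing(F→L) = 79.00° ✓; |FH| = 9.100 ✓; ∠(FH, HT) = 94.90° ✗; |HT| = 33.90 ✓.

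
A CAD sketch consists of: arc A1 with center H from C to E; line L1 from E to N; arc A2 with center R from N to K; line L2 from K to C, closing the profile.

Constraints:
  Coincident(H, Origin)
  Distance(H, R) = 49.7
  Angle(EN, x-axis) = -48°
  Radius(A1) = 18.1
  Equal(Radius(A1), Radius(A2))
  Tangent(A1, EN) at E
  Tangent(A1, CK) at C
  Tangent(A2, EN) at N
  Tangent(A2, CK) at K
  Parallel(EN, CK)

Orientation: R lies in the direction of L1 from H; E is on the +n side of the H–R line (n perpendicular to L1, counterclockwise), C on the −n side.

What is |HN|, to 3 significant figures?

52.9

The slot axis is L1's direction at -48.0°, so u = (cos -48.0°, sin -48.0°) = (0.669, -0.743) and n = (−sin -48.0°, cos -48.0°) = (0.743, 0.669). H is at the origin and R lies 49.7 along u from H, so R = 49.7·u = (33.3, -36.9). Tangency of A1 to both parallel lines with radius 18.1 puts E and C at H ± 18.1·n: E = (13.5, 12.1), C = (-13.5, -12.1). Equal radii place N and K the same way about R: N = R + 18.1·n = (46.7, -24.8), K = R − 18.1·n = (19.8, -49.0). Then |HN| = |N − H| = 52.9.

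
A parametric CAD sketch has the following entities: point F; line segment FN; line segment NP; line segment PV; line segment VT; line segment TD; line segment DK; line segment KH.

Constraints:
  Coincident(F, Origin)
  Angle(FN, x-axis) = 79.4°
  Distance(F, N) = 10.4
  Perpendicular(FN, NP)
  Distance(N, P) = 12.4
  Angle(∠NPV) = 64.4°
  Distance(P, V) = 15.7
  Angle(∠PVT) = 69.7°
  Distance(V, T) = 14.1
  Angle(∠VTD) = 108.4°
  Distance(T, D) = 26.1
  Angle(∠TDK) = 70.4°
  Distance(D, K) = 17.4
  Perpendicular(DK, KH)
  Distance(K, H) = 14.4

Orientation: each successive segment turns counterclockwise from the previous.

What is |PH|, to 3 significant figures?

4.72

F is at the origin; FN runs at 79.4° with length 10.4, so N = (1.91, 10.2). FN ⟂ NP, so NP runs at 169°; with |NP| = 12.4, P = (-10.3, 12.5). ∠NPV = 64.4° gives PV at -75.0° from the x-axis; with |PV| = 15.7, V = (-6.21, -2.66). ∠PVT = 69.7° gives VT at 35.3° from the x-axis; with |VT| = 14.1, T = (5.30, 5.49). ∠VTD = 108.4° gives TD at 107° from the x-axis; with |TD| = 26.1, D = (-2.29, 30.5). ∠TDK = 70.4° gives DK at -144° from the x-axis; with |DK| = 17.4, K = (-16.3, 20.1). The perpendicularity gives KH at right angles to DK, so KH runs at -53.5°; with |KH| = 14.4, H = (-7.71, 8.53). Then |PH| = |H − P| = 4.72.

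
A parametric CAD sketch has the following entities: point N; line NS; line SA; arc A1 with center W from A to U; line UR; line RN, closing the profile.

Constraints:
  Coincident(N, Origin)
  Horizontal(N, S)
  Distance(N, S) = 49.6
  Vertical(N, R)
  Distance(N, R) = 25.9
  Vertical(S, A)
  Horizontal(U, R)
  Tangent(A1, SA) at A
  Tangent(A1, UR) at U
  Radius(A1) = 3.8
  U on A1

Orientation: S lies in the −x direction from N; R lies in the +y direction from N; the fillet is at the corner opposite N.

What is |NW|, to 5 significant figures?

50.853

N is at the origin; NS is horizontal with |NS| = 49.6 and S on the −x side, so S = (-49.600, 0.0000). NR is vertical with |NR| = 25.9 and R on the +y side, so R = (0.0000, 25.900). The virtual corner opposite N is at (-49.600, 25.900). Tangency of A1 to SA means the radius WA is perpendicular to SA and A1 meets UR tangentially, so WU is at right angles to UR, with radius 3.8, so the center W sits 3.8 in from both sides at W = (-45.800, 22.100). Then |NW| = |W − N| = 50.853.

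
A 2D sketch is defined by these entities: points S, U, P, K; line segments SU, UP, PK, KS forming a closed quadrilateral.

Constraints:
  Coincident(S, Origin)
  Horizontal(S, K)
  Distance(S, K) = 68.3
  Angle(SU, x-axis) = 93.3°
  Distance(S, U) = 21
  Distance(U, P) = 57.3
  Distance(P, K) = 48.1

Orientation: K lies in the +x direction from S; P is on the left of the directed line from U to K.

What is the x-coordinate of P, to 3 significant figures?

50.9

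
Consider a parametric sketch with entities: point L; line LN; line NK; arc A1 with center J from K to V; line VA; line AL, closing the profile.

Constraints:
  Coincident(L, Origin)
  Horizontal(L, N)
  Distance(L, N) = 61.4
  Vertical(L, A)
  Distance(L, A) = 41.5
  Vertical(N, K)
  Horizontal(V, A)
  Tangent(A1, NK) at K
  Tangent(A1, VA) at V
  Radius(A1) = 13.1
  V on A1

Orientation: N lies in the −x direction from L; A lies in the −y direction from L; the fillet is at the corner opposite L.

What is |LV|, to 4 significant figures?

63.68

The virtual corner opposite L is at (-61.40, -41.50). Since A1 is tangent to NK there, JK ⟂ NK and tangency of A1 to VA means the radius JV is perpendicular to VA, with radius 13.1, so the center J sits 13.1 in from both sides at J = (-48.30, -28.40). That places the tangent points at K = (-61.40, -28.40) on NK and V = (-48.30, -41.50) on VA. Then |LV| = |V − L| = 63.68.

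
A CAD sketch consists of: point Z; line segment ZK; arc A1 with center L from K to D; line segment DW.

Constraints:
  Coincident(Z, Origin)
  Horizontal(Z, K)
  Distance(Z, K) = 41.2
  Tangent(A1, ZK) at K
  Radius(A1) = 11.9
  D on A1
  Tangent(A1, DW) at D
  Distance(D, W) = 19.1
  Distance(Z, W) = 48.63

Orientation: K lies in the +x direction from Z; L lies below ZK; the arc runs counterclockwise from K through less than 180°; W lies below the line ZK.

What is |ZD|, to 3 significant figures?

33.5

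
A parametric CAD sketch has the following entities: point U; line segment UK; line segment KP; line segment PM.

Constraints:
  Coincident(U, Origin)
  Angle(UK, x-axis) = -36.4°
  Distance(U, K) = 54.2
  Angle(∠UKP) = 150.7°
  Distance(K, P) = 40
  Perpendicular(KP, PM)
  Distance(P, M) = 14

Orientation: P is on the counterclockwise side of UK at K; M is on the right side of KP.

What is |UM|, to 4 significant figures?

96.22

U is at the origin; UK runs at -36.4° with length 54.2, so K = 54.2·(cos -36.4°, sin -36.4°) = (43.63, -32.16). ∠UKP = 150.7°, so KP runs at -36.4° + (180° − 150.7°) = -7.100° from the x-axis; with |KP| = 40.0, P = K + 40.0·(cos -7.100°, sin -7.100°) = (83.32, -37.11). The perpendicularity gives PM at right angles to KP; with |PM| = 14.0 on the right of KP, M = P + 14.0·(-0.1236, -0.9923) = (81.59, -51.00). Then |UM| = |M − U| = 96.22.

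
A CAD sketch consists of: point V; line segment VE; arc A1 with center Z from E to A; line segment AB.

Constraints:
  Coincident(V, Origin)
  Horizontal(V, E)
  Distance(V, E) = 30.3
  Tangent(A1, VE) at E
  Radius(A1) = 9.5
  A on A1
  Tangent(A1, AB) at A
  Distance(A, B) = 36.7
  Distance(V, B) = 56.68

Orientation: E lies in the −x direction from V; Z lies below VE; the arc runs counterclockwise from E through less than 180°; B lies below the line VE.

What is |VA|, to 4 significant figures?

41.24

Checks: ∠(ZE, EV) = 90.00° ✓; |ZE| = 9.500 ✓; |ZA| = 9.500 ✓; ∠(ZA, AB) = 90.00° ✓; |AB| = 36.70 ✓; |VB| = 56.68 ✓.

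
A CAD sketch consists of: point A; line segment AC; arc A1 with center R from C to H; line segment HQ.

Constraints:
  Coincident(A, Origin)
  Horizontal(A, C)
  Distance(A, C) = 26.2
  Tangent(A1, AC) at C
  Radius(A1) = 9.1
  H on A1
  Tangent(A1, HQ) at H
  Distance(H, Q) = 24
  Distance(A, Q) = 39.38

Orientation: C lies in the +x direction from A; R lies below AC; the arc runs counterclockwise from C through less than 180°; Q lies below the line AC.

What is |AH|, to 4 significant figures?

19.93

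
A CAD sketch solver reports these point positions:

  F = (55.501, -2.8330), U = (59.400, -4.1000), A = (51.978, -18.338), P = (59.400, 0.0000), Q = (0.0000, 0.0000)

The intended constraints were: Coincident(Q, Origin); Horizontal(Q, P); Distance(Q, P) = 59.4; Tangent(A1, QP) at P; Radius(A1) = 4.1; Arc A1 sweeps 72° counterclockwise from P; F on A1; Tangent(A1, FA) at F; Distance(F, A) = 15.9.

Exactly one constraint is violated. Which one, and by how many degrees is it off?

Tangent(A1, FA) at F — off by 5.20°.

Q = (0.00, 0.00) ✓; Q.y = 0.00, P.y = 0.00 ✓; |QP| = 59.40 ✓; ∠(UP, PQ) = 90.00° ✓; |UP| = 4.100 ✓; bearing(U→F) − bearing(U→P) = 72.00° ✓; |UF| = 4.100 ✓; ∠(UF, FA) = 84.80° ✗; |FA| = 15.90 ✓.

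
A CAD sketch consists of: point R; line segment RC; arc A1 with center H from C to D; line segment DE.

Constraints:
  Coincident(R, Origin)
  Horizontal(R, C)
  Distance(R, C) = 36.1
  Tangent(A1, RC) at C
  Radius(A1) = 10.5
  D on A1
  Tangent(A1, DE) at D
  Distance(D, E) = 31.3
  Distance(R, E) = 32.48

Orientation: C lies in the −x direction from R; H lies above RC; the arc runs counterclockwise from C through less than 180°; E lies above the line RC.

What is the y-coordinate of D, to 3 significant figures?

4.72

Checks: |RC| = 36.10 ✓; |HD| = 10.50 ✓; ∠(HD, DE) = 90.00° ✓; |DE| = 31.30 ✓; |RE| = 32.48 ✓.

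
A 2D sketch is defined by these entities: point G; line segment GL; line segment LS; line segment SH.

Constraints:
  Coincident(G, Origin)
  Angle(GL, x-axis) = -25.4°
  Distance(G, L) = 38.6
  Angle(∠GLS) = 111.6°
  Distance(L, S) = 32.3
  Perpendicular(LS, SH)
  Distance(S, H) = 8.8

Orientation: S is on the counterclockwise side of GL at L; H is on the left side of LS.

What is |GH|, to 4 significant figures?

53.82

∠GLS = 111.6°, so LS runs at -25.4° + (180° − 111.6°) = 43.00° from the x-axis; with |LS| = 32.3, S = L + 32.3·(cos 43.00°, sin 43.00°) = (58.49, 5.472). LS is perpendicular to SH; with |SH| = 8.8 on the left of LS, H = S + 8.8·(-0.6820, 0.7314) = (52.49, 11.91). Then |GH| = |H − G| = 53.82.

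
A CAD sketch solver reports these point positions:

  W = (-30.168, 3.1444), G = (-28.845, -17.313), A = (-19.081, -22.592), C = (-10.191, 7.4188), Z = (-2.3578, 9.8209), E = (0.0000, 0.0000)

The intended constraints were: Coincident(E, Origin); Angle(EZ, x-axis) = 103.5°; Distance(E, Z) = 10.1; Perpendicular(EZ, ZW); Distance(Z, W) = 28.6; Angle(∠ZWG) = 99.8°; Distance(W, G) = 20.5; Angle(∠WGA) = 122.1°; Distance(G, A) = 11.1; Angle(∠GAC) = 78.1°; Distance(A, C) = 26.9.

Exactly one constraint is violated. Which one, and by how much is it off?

Distance(A, C) = 26.9 — off by 4.40.

E = (0.00, 0.00) ✓; EZ at 103.5° ✓; |EZ| = 10.10 ✓; ∠(EZ, ZW) = 90.00° ✓; |ZW| = 28.60 ✓; ∠ZWG = 99.80° ✓; |WG| = 20.50 ✓; ∠WGA = 122.1° ✓; |GA| = 11.10 ✓; ∠GAC = 78.10° ✓; |AC| = 31.30 ✗.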